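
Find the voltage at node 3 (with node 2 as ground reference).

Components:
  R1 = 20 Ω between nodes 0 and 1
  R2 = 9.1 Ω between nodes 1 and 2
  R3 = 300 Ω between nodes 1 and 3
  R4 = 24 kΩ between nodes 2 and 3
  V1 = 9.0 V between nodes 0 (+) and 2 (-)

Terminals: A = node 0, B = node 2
Nodal analysis, taking node 2 as the 0 V reference.
Source V1 fixes V_0 = 9 V.
KCL at each unknown node (sum of currents leaving = 0; resistances in Ω):
  Node 1: (V_1 - 9)/20 + (V_1 - 0)/9.1 + (V_1 - V_3)/300 = 0
  Node 3: (V_3 - V_1)/300 + (V_3 - 0)/24000 = 0
Collecting terms (coefficients in siemens):
  0.1632·V_1 - 0.003333·V_3 = 0.45
  0.003375·V_3 - 0.003333·V_1 = 0
Determinant D = (0.1632)(0.003375) - (-0.003333)(-0.003333) = 0.0005398
V_1 = [(0.45)(0.003375) - (-0.003333)(0)]/D = 2.814 V
V_3 = [(0.1632)(0) - (0.45)(-0.003333)]/D = 2.779 V
The requested potential is V_3 = 2.779 V.

Final answer: V_3 = 2.779 V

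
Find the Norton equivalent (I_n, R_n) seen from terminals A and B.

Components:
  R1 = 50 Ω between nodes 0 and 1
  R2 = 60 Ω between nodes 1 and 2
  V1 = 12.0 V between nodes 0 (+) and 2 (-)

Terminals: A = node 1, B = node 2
Find the Thévenin equivalent first; then I_n = V_th/R_th and R_n = R_th.
Step 1 — V_th is the open-circuit voltage V_A - V_B (nothing connected across the terminals).
Nodal analysis, taking node 2 as the 0 V reference.
Source V1 fixes V_0 = 12 V.
KCL at each unknown node (sum of currents leaving = 0; resistances in Ω):
  Node 1: (V_1 - 12)/50 + (V_1 - 0)/60 = 0
Collecting terms: 0.03667 × V_1 = 0.24  =>  V_1 = 6.545 V
V_th = V_1 - V_2 = 6.545 - 0 = 6.545 V
Step 2 — R_th: zero the source — replace V1 by a short circuit (node 2 merges into node 0) — and find the resistance seen between A (node 1) and B (node 0).
Reduce the network between node 1 (A) and node 0 (B) by series/parallel combination:
  Rp1 = R1 ‖ R2 (parallel, both between nodes 0 and 1) = 1/(1/50 + 1/60) = 27.27 Ω
R_th = 27.27 Ω
I_n = V_th/R_th = 6.545/27.27 = 0.24 A, and R_n = R_th = 27.27 Ω

Final answer: I_n = 0.24 A, R_n = 27.27 Ω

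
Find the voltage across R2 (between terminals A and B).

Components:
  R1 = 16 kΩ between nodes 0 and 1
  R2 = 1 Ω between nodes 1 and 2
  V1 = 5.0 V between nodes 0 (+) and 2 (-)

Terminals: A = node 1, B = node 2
R1 and R2 are in series across V1 (node 0 → node 1 → node 2), and the output A–B is taken across R2, so this is a voltage divider.
Series current: I = V1/(R1 + R2) = 5/(16000 + 1) = 5/16000 = 0.0003125 A
V_R2 = I × R2 = V1 × R2/(R1 + R2) = 5 × 1/16000 = 0.0003125 V

Final answer: 0.0003125 V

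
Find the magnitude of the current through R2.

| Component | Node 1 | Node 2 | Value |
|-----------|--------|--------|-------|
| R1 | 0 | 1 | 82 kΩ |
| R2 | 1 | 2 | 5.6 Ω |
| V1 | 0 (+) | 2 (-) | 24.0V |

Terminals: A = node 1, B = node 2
Nodal analysis, taking node 2 as the 0 V reference.
Source V1 fixes V_0 = 24 V.
KCL at each unknown node (sum of currents leaving = 0; resistances in Ω):
  Node 1: (V_1 - 24)/82000 + (V_1 - 0)/5.6 = 0
Collecting terms: 0.1786 × V_1 = 0.0002927  =>  V_1 = 0.001639 V
I_R2 = (V_1 - V_2)/R2 = (0.001639 - 0)/5.6 = 0.0002927 A
|I_R2| = 0.0002927 A

Final answer: |I_R2| = 0.0002927 A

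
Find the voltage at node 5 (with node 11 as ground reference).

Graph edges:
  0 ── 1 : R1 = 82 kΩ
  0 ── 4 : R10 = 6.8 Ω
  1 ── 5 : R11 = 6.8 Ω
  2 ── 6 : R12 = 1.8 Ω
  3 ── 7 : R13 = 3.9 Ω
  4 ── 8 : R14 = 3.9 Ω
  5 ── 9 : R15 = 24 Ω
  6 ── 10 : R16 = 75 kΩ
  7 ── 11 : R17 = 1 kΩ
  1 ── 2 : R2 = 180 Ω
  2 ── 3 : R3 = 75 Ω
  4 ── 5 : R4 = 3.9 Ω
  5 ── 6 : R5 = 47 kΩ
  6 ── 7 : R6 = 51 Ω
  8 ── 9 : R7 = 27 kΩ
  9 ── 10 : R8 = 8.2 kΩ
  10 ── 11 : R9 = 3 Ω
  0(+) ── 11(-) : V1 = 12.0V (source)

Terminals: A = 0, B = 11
Nodal analysis, taking node 11 as the 0 V reference.
Source V1 fixes V_0 = 12 V.
KCL at each unknown node (sum of currents leaving = 0; resistances in Ω):
  Node 1: (V_1 - 12)/82000 + (V_1 - V_2)/180 + (V_1 - V_5)/6.8 = 0
  Node 2: (V_2 - V_1)/180 + (V_2 - V_3)/75 + (V_2 - V_6)/1.8 = 0
  Node 3: (V_3 - V_2)/75 + (V_3 - V_7)/3.9 = 0
  Node 4: (V_4 - V_5)/3.9 + (V_4 - 12)/6.8 + (V_4 - V_8)/3.9 = 0
  Node 5: (V_5 - V_4)/3.9 + (V_5 - V_6)/47000 + (V_5 - V_1)/6.8 + (V_5 - V_9)/24 = 0
  Node 6: (V_6 - V_5)/47000 + (V_6 - V_7)/51 + (V_6 - V_2)/1.8 + (V_6 - V_10)/75000 = 0
  Node 7: (V_7 - V_6)/51 + (V_7 - V_3)/3.9 + (V_7 - 0)/1000 = 0
  Node 8: (V_8 - V_9)/27000 + (V_8 - V_4)/3.9 = 0
  Node 9: (V_9 - V_8)/27000 + (V_9 - V_10)/8200 + (V_9 - V_5)/24 = 0
  Node 10: (V_10 - V_9)/8200 + (V_10 - 0)/3 + (V_10 - V_6)/75000 = 0
Collecting terms (coefficients in siemens):
  0.1526·V_1 - 0.005556·V_2 - 0.1471·V_5 = 0.0001463
  0.5744·V_2 - 0.005556·V_1 - 0.01333·V_3 - 0.5556·V_6 = 0
  0.2697·V_3 - 0.01333·V_2 - 0.2564·V_7 = 0
  0.6599·V_4 - 0.2564·V_5 - 0.2564·V_8 = 1.765
  0.4452·V_5 - 0.1471·V_1 - 0.2564·V_4 - 0.00002128·V_6 - 0.04167·V_9 = 0
  0.5752·V_6 - 0.5556·V_2 - 0.00002128·V_5 - 0.01961·V_7 - 0.00001333·V_10 = 0
  0.277·V_7 - 0.2564·V_3 - 0.01961·V_6 = 0
  0.2564·V_8 - 0.2564·V_4 - 0.00003704·V_9 = 0
  0.04183·V_9 - 0.04167·V_5 - 0.00003704·V_8 - 0.000122·V_10 = 0
  0.3335·V_10 - 0.00001333·V_6 - 0.000122·V_9 = 0
Solving these 10 simultaneous equations (Gaussian elimination) gives:
  V_1 = 11.81 V, V_2 = 10.04 V, V_3 = 9.75 V, V_4 = 11.92 V
  V_5 = 11.88 V, V_6 = 10.03 V, V_7 = 9.735 V, V_8 = 11.92 V
  V_9 = 11.84 V, V_10 = 0.004733 V
The requested potential is V_5 = 11.88 V.

Final answer: V_5 = 11.88 V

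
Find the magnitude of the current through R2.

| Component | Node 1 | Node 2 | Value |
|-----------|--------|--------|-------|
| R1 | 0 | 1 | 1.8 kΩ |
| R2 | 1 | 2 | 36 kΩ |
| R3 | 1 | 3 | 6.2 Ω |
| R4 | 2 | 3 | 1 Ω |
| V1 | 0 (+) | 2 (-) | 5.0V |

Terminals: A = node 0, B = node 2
Nodal analysis, taking node 2 as the 0 V reference.
Source V1 fixes V_0 = 5 V.
KCL at each unknown node (sum of currents leaving = 0; resistances in Ω):
  Node 1: (V_1 - 5)/1800 + (V_1 - 0)/36000 + (V_1 - V_3)/6.2 = 0
  Node 3: (V_3 - V_1)/6.2 + (V_3 - 0)/1 = 0
Collecting terms (coefficients in siemens):
  0.1619·V_1 - 0.1613·V_3 = 0.002778
  1.161·V_3 - 0.1613·V_1 = 0
Determinant D = (0.1619)(1.161) - (-0.1613)(-0.1613) = 0.162
V_1 = [(0.002778)(1.161) - (-0.1613)(0)]/D = 0.01992 V
V_3 = [(0.1619)(0) - (0.002778)(-0.1613)]/D = 0.002766 V
I_R2 = (V_1 - V_2)/R2 = (0.01992 - 0)/36000 = 0.0000005532 A
|I_R2| = 0.0000005532 A

Final answer: |I_R2| = 5.532e-07 A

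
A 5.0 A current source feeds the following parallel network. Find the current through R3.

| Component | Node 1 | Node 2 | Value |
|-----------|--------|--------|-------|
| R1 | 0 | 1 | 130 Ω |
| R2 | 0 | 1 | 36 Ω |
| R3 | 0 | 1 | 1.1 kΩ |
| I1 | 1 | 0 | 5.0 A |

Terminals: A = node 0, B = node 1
All resistors sit directly between nodes 0 and 1, so they are in parallel and share one voltage V; the full source current 5 A splits among them.
1/R_par = 1/130 + 1/36 + 1/1100 = 0.03638 S  =>  R_par = 27.49 Ω
V = I × R_par = 5 × 27.49 = 137.4 V
I_R3 = V/R3 = 137.4/1100 = 0.1249 A

Final answer: 0.1249 A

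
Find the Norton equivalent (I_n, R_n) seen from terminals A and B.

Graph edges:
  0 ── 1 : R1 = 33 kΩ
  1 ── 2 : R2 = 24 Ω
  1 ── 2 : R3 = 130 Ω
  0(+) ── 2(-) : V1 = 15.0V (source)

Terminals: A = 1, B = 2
Find the Thévenin equivalent first; then I_n = V_th/R_th and R_n = R_th.
Step 1 — V_th is the open-circuit voltage V_A - V_B (nothing connected across the terminals).
Nodal analysis, taking node 2 as the 0 V reference.
Source V1 fixes V_0 = 15 V.
KCL at each unknown node (sum of currents leaving = 0; resistances in Ω):
  Node 1: (V_1 - 15)/33000 + (V_1 - 0)/24 + (V_1 - 0)/130 = 0
Collecting terms: 0.04939 × V_1 = 0.0004545  =>  V_1 = 0.009203 V
V_th = V_1 - V_2 = 0.009203 - 0 = 0.009203 V
Step 2 — R_th: zero the source — replace V1 by a short circuit (node 2 merges into node 0) — and find the resistance seen between A (node 1) and B (node 0).
Reduce the network between node 1 (A) and node 0 (B) by series/parallel combination:
  Rp1 = R1 ‖ R2 ‖ R3 (parallel, all between nodes 0 and 1) = 1/(1/33000 + 1/24 + 1/130) = 20.25 Ω
R_th = 20.25 Ω
I_n = V_th/R_th = 0.009203/20.25 = 0.0004545 A, and R_n = R_th = 20.25 Ω

Final answer: I_n = 0.0004545 A, R_n = 20.25 Ω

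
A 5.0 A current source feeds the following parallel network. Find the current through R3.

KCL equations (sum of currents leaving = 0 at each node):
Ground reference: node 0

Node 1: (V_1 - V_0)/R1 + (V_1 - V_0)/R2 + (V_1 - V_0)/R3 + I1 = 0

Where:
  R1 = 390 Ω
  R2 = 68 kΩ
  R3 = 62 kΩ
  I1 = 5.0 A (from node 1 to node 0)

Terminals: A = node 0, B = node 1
All resistors sit directly between nodes 0 and 1, so they are in parallel and share one voltage V; the full source current 5 A splits among them.
1/R_par = 1/390 + 1/68000 + 1/62000 = 0.002595 S  =>  R_par = 385.4 Ω
V = I × R_par = 5 × 385.4 = 1927 V
I_R3 = V/R3 = 1927/62000 = 0.03108 A

Final answer: 0.03108 A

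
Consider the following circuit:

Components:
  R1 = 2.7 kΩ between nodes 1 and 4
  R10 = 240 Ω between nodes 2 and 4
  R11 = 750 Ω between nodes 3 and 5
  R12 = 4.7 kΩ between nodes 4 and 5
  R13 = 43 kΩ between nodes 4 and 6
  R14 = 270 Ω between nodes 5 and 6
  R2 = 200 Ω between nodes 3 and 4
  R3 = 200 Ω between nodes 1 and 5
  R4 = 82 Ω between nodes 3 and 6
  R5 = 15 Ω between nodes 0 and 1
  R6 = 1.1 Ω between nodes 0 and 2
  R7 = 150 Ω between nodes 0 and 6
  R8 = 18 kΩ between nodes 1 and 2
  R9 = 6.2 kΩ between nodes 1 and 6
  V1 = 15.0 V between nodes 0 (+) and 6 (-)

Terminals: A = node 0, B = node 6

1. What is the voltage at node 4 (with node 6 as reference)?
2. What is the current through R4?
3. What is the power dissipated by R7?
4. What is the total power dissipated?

Nodal analysis, taking node 6 as the 0 V reference.
Source V1 fixes V_0 = 15 V.
KCL at each unknown node (sum of currents leaving = 0; resistances in Ω):
  Node 1: (V_1 - V_4)/2700 + (V_1 - V_5)/200 + (V_1 - 15)/15 + (V_1 - V_2)/18000 + (V_1 - 0)/6200 = 0
  Node 2: (V_2 - 15)/1.1 + (V_2 - V_1)/18000 + (V_2 - V_4)/240 = 0
  Node 3: (V_3 - V_4)/200 + (V_3 - 0)/82 + (V_3 - V_5)/750 = 0
  Node 4: (V_4 - V_1)/2700 + (V_4 - V_3)/200 + (V_4 - V_2)/240 + (V_4 - V_5)/4700 + (V_4 - 0)/43000 = 0
  Node 5: (V_5 - V_1)/200 + (V_5 - V_3)/750 + (V_5 - V_4)/4700 + (V_5 - 0)/270 = 0
Collecting terms (coefficients in siemens):
  0.07225·V_1 - 0.00005556·V_2 - 0.0003704·V_4 - 0.005·V_5 = 1
  0.9133·V_2 - 0.00005556·V_1 - 0.004167·V_4 = 13.64
  0.01853·V_3 - 0.005·V_4 - 0.001333·V_5 = 0
  0.009773·V_4 - 0.0003704·V_1 - 0.004167·V_2 - 0.005·V_3 - 0.0002128·V_5 = 0
  0.01025·V_5 - 0.005·V_1 - 0.001333·V_3 - 0.0002128·V_4 = 0
Solving these 5 simultaneous equations (Gaussian elimination) gives:
  V_1 = 14.42 V, V_2 = 14.97 V, V_3 = 2.854 V, V_4 = 8.554 V
  V_5 = 7.583 V
Part 1:
  Read off the nodal solution: V_4 = 8.554 V
Part 2:
  I_R4 = (V_3 - V_6)/R4 = (2.854 - 0)/82 = 0.03481 A
  Magnitude: I_R4 = 0.03481 A
Part 3:
  I_R7 = (V_0 - V_6)/R7 = (15 - 0)/150 = 0.1 A
  P_R7 = I_R7² × R7 = (0.1)² × 150 = 1.5 W
Part 4:
  Power in each resistor, P = (ΔV)²/R:
    P_R1 = (14.42 - 8.554)²/2700 = 0.01274 W
    P_R2 = (2.854 - 8.554)²/200 = 0.1625 W
    P_R3 = (14.42 - 7.583)²/200 = 0.2337 W
    P_R4 = (2.854 - 0)²/82 = 0.09934 W
    P_R5 = (15 - 14.42)²/15 = 0.02241 W
    P_R6 = (15 - 14.97)²/1.1 = 0.000788 W
    P_R7 = (15 - 0)²/150 = 1.5 W
    P_R8 = (14.42 - 14.97)²/18000 = 0.00001683 W
    P_R9 = (14.42 - 0)²/6200 = 0.03354 W
    P_R10 = (14.97 - 8.554)²/240 = 0.1715 W
    P_R11 = (2.854 - 7.583)²/750 = 0.02982 W
    P_R12 = (8.554 - 7.583)²/4700 = 0.0002007 W
    P_R13 = (8.554 - 0)²/43000 = 0.001702 W
    P_R14 = (7.583 - 0)²/270 = 0.213 W
  P_total = P_R1 + P_R2 + P_R3 + P_R4 + P_R5 + P_R6 + P_R7 + P_R8 + P_R9 + P_R10 + P_R11 + P_R12 + P_R13 + P_R14 = 2.481 W

Final answers:
1. V_4 = 8.554 V
2. I_R4 = 0.03481 A
3. P_R7 = 1.5 W
4. P_total = 2.481 W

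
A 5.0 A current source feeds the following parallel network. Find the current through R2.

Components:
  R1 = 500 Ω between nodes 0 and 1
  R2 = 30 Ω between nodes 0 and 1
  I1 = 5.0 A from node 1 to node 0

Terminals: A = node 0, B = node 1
All resistors sit directly between nodes 0 and 1, so they are in parallel and share one voltage V; the full source current 5 A splits among them.
1/R_par = 1/500 + 1/30 = 0.03533 S  =>  R_par = 28.3 Ω
V = I × R_par = 5 × 28.3 = 141.5 V
I_R2 = V/R2 = 141.5/30 = 4.717 A

Final answer: 4.717 A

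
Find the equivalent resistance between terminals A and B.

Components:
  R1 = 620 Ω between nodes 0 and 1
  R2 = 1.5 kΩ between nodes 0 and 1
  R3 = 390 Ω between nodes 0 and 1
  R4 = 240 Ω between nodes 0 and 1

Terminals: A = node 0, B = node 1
Reduce the network between node 0 (A) and node 1 (B) by series/parallel combination:
  Rp1 = R1 ‖ R2 ‖ R3 ‖ R4 (parallel, all between nodes 0 and 1) = 1/(1/620 + 1/1500 + 1/390 + 1/240) = 111 Ω
R_eq = 111 Ω

Final answer: 111 Ω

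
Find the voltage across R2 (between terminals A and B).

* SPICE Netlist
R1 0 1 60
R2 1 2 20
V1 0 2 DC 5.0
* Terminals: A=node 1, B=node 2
R1 and R2 are in series across V1 (node 0 → node 1 → node 2), and the output A–B is taken across R2, so this is a voltage divider.
Series current: I = V1/(R1 + R2) = 5/(60 + 20) = 5/80 = 0.0625 A
V_R2 = I × R2 = V1 × R2/(R1 + R2) = 5 × 20/80 = 1.25 V

Final answer: 1.25 V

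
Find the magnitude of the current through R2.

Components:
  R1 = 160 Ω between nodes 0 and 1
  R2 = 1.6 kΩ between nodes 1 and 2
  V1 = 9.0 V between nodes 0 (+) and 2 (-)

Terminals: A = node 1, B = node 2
Nodal analysis, taking node 2 as the 0 V reference.
Source V1 fixes V_0 = 9 V.
KCL at each unknown node (sum of currents leaving = 0; resistances in Ω):
  Node 1: (V_1 - 9)/160 + (V_1 - 0)/1600 = 0
Collecting terms: 0.006875 × V_1 = 0.05625  =>  V_1 = 8.182 V
I_R2 = (V_1 - V_2)/R2 = (8.182 - 0)/1600 = 0.005114 A
|I_R2| = 0.005114 A

Final answer: |I_R2| = 0.005114 A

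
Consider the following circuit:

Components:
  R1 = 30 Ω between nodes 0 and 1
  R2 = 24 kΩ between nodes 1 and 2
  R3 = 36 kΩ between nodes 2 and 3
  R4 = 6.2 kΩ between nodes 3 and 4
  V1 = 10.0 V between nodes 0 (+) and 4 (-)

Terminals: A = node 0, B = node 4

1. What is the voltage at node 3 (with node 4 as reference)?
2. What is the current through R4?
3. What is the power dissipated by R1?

Nodal analysis, taking node 4 as the 0 V reference.
Source V1 fixes V_0 = 10 V.
KCL at each unknown node (sum of currents leaving = 0; resistances in Ω):
  Node 1: (V_1 - 10)/30 + (V_1 - V_2)/24000 = 0
  Node 2: (V_2 - V_1)/24000 + (V_2 - V_3)/36000 = 0
  Node 3: (V_3 - V_2)/36000 + (V_3 - 0)/6200 = 0
Collecting terms (coefficients in siemens):
  0.03338·V_1 - 0.00004167·V_2 = 0.3333
  0.00006944·V_2 - 0.00004167·V_1 - 0.00002778·V_3 = 0
  0.0001891·V_3 - 0.00002778·V_2 = 0
Solving these 3 simultaneous equations (Gaussian elimination) gives:
  V_1 = 9.995 V, V_2 = 6.372 V, V_3 = 0.9361 V
Part 1:
  Read off the nodal solution: V_3 = 0.9361 V
Part 2:
  I_R4 = (V_3 - V_4)/R4 = (0.9361 - 0)/6200 = 0.000151 A
  Magnitude: I_R4 = 0.000151 A
Part 3:
  I_R1 = (V_0 - V_1)/R1 = (10 - 9.995)/30 = 0.000151 A
  P_R1 = I_R1² × R1 = (0.000151)² × 30 = 0.0000006839 W

Final answers:
1. V_3 = 0.9361 V
2. I_R4 = 0.000151 A
3. P_R1 = 6.839e-07 W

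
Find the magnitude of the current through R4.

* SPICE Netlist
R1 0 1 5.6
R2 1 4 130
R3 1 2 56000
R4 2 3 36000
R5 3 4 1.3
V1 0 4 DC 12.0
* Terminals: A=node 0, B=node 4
Nodal analysis, taking node 4 as the 0 V reference.
Source V1 fixes V_0 = 12 V.
KCL at each unknown node (sum of currents leaving = 0; resistances in Ω):
  Node 1: (V_1 - 12)/5.6 + (V_1 - 0)/130 + (V_1 - V_2)/56000 = 0
  Node 2: (V_2 - V_1)/56000 + (V_2 - V_3)/36000 = 0
  Node 3: (V_3 - V_2)/36000 + (V_3 - 0)/1.3 = 0
Collecting terms (coefficients in siemens):
  0.1863·V_1 - 0.00001786·V_2 = 2.143
  0.00004563·V_2 - 0.00001786·V_1 - 0.00002778·V_3 = 0
  0.7693·V_3 - 0.00002778·V_2 = 0
Solving these 3 simultaneous equations (Gaussian elimination) gives:
  V_1 = 11.5 V, V_2 = 4.502 V, V_3 = 0.0001626 V
I_R4 = (V_2 - V_3)/R4 = (4.502 - 0.0001626)/36000 = 0.000125 A
|I_R4| = 0.000125 A

Final answer: |I_R4| = 0.000125 A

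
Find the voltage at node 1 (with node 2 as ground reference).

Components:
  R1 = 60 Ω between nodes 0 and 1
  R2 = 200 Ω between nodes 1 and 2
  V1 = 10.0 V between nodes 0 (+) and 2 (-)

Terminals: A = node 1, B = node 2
Nodal analysis, taking node 2 as the 0 V reference.
Source V1 fixes V_0 = 10 V.
KCL at each unknown node (sum of currents leaving = 0; resistances in Ω):
  Node 1: (V_1 - 10)/60 + (V_1 - 0)/200 = 0
Collecting terms: 0.02167 × V_1 = 0.1667  =>  V_1 = 7.692 V
The requested potential is V_1 = 7.692 V.

Final answer: V_1 = 7.692 V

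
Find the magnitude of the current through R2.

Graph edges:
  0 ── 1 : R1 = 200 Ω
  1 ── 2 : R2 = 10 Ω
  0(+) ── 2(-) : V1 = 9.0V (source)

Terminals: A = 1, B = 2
Nodal analysis, taking node 2 as the 0 V reference.
Source V1 fixes V_0 = 9 V.
KCL at each unknown node (sum of currents leaving = 0; resistances in Ω):
  Node 1: (V_1 - 9)/200 + (V_1 - 0)/10 = 0
Collecting terms: 0.105 × V_1 = 0.045  =>  V_1 = 0.4286 V
I_R2 = (V_1 - V_2)/R2 = (0.4286 - 0)/10 = 0.04286 A
|I_R2| = 0.04286 A

Final answer: |I_R2| = 0.04286 A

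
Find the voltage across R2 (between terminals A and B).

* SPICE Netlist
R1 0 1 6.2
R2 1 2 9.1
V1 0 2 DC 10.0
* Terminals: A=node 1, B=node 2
R1 and R2 are in series across V1 (node 0 → node 1 → node 2), and the output A–B is taken across R2, so this is a voltage divider.
Series current: I = V1/(R1 + R2) = 10/(6.2 + 9.1) = 10/15.3 = 0.6536 A
V_R2 = I × R2 = V1 × R2/(R1 + R2) = 10 × 9.1/15.3 = 5.948 V

Final answer: 5.948 V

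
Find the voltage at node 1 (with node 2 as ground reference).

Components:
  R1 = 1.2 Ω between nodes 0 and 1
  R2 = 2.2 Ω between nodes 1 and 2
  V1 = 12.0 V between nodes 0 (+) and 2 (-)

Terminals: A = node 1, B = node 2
Nodal analysis, taking node 2 as the 0 V reference.
Source V1 fixes V_0 = 12 V.
KCL at each unknown node (sum of currents leaving = 0; resistances in Ω):
  Node 1: (V_1 - 12)/1.2 + (V_1 - 0)/2.2 = 0
Collecting terms: 1.288 × V_1 = 10  =>  V_1 = 7.765 V
The requested potential is V_1 = 7.765 V.

Final answer: V_1 = 7.765 V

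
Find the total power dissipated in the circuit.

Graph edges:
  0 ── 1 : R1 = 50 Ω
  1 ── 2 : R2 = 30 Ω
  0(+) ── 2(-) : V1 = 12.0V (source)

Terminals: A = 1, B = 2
Nodal analysis, taking node 2 as the 0 V reference.
Source V1 fixes V_0 = 12 V.
KCL at each unknown node (sum of currents leaving = 0; resistances in Ω):
  Node 1: (V_1 - 12)/50 + (V_1 - 0)/30 = 0
Collecting terms: 0.05333 × V_1 = 0.24  =>  V_1 = 4.5 V
Power in each resistor, P = (ΔV)²/R:
  P_R1 = (12 - 4.5)²/50 = 1.125 W
  P_R2 = (4.5 - 0)²/30 = 0.675 W
P_total = P_R1 + P_R2 = 1.8 W

Final answer: 1.8 W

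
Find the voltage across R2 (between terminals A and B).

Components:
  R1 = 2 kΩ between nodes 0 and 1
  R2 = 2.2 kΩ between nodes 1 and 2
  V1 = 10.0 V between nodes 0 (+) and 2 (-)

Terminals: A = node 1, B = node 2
R1 and R2 are in series across V1 (node 0 → node 1 → node 2), and the output A–B is taken across R2, so this is a voltage divider.
Series current: I = V1/(R1 + R2) = 10/(2000 + 2200) = 10/4200 = 0.002381 A
V_R2 = I × R2 = V1 × R2/(R1 + R2) = 10 × 2200/4200 = 5.238 V

Final answer: 5.238 V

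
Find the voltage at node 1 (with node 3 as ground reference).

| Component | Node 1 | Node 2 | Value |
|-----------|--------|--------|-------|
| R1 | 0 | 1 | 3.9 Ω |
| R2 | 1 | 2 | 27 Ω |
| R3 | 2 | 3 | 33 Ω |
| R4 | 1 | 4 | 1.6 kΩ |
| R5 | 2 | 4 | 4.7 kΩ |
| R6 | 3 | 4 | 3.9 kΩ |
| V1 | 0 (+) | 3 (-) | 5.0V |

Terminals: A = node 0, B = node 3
Nodal analysis, taking node 3 as the 0 V reference.
Source V1 fixes V_0 = 5 V.
KCL at each unknown node (sum of currents leaving = 0; resistances in Ω):
  Node 1: (V_1 - 5)/3.9 + (V_1 - V_2)/27 + (V_1 - V_4)/1600 = 0
  Node 2: (V_2 - V_1)/27 + (V_2 - 0)/33 + (V_2 - V_4)/4700 = 0
  Node 4: (V_4 - V_1)/1600 + (V_4 - V_2)/4700 + (V_4 - 0)/3900 = 0
Collecting terms (coefficients in siemens):
  0.2941·V_1 - 0.03704·V_2 - 0.000625·V_4 = 1.282
  0.06755·V_2 - 0.03704·V_1 - 0.0002128·V_4 = 0
  0.001094·V_4 - 0.000625·V_1 - 0.0002128·V_2 = 0
Solving these 3 simultaneous equations (Gaussian elimination) gives:
  V_1 = 4.692 V, V_2 = 2.582 V, V_4 = 3.182 V
The requested potential is V_1 = 4.692 V.

Final answer: V_1 = 4.692 V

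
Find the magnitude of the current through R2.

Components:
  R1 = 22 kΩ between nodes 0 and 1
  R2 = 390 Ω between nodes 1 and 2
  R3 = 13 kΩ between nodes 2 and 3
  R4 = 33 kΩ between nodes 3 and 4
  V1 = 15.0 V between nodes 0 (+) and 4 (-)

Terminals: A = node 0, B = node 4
Nodal analysis, taking node 4 as the 0 V reference.
Source V1 fixes V_0 = 15 V.
KCL at each unknown node (sum of currents leaving = 0; resistances in Ω):
  Node 1: (V_1 - 15)/22000 + (V_1 - V_2)/390 = 0
  Node 2: (V_2 - V_1)/390 + (V_2 - V_3)/13000 = 0
  Node 3: (V_3 - V_2)/13000 + (V_3 - 0)/33000 = 0
Collecting terms (coefficients in siemens):
  0.00261·V_1 - 0.002564·V_2 = 0.0006818
  0.002641·V_2 - 0.002564·V_1 - 0.00007692·V_3 = 0
  0.0001072·V_3 - 0.00007692·V_2 = 0
Solving these 3 simultaneous equations (Gaussian elimination) gives:
  V_1 = 10.17 V, V_2 = 10.09 V, V_3 = 7.238 V
I_R2 = (V_1 - V_2)/R2 = (10.17 - 10.09)/390 = 0.0002193 A
|I_R2| = 0.0002193 A

Final answer: |I_R2| = 0.0002193 A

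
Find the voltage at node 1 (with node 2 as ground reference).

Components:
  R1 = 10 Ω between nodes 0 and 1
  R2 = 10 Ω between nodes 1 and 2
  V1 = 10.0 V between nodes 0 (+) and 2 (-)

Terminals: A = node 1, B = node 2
Nodal analysis, taking node 2 as the 0 V reference.
Source V1 fixes V_0 = 10 V.
KCL at each unknown node (sum of currents leaving = 0; resistances in Ω):
  Node 1: (V_1 - 10)/10 + (V_1 - 0)/10 = 0
Collecting terms: 0.2 × V_1 = 1  =>  V_1 = 5 V
The requested potential is V_1 = 5 V.

Final answer: V_1 = 5 V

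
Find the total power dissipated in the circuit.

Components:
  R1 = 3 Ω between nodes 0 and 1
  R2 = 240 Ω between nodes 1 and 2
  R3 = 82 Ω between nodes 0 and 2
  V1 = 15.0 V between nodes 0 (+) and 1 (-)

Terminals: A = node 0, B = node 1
Nodal analysis, taking node 1 as the 0 V reference.
Source V1 fixes V_0 = 15 V.
KCL at each unknown node (sum of currents leaving = 0; resistances in Ω):
  Node 2: (V_2 - 0)/240 + (V_2 - 15)/82 = 0
Collecting terms: 0.01636 × V_2 = 0.1829  =>  V_2 = 11.18 V
Power in each resistor, P = (ΔV)²/R:
  P_R1 = (15 - 0)²/3 = 75 W
  P_R2 = (0 - 11.18)²/240 = 0.5208 W
  P_R3 = (15 - 11.18)²/82 = 0.1779 W
P_total = P_R1 + P_R2 + P_R3 = 75.7 W

Final answer: 75.7 W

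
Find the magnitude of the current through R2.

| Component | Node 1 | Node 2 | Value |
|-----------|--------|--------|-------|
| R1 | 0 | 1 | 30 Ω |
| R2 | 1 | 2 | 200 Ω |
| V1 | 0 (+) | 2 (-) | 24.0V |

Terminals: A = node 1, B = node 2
Nodal analysis, taking node 2 as the 0 V reference.
Source V1 fixes V_0 = 24 V.
KCL at each unknown node (sum of currents leaving = 0; resistances in Ω):
  Node 1: (V_1 - 24)/30 + (V_1 - 0)/200 = 0
Collecting terms: 0.03833 × V_1 = 0.8  =>  V_1 = 20.87 V
I_R2 = (V_1 - V_2)/R2 = (20.87 - 0)/200 = 0.1043 A
|I_R2| = 0.1043 A

Final answer: |I_R2| = 0.1043 A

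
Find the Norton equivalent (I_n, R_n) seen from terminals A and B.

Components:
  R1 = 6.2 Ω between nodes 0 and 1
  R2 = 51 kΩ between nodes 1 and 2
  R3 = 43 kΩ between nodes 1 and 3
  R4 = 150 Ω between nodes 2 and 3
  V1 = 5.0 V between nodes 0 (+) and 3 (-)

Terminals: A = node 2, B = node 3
Find the Thévenin equivalent first; then I_n = V_th/R_th and R_n = R_th.
Step 1 — V_th is the open-circuit voltage V_A - V_B (nothing connected across the terminals).
Nodal analysis, taking node 3 as the 0 V reference.
Source V1 fixes V_0 = 5 V.
KCL at each unknown node (sum of currents leaving = 0; resistances in Ω):
  Node 1: (V_1 - 5)/6.2 + (V_1 - V_2)/51000 + (V_1 - 0)/43000 = 0
  Node 2: (V_2 - V_1)/51000 + (V_2 - 0)/150 = 0
Collecting terms (coefficients in siemens):
  0.1613·V_1 - 0.00001961·V_2 = 0.8065
  0.006686·V_2 - 0.00001961·V_1 = 0
Determinant D = (0.1613)(0.006686) - (-0.00001961)(-0.00001961) = 0.001079
V_1 = [(0.8065)(0.006686) - (-0.00001961)(0)]/D = 4.999 V
V_2 = [(0.1613)(0) - (0.8065)(-0.00001961)]/D = 0.01466 V
V_th = V_2 - V_3 = 0.01466 - 0 = 0.01466 V
Step 2 — R_th: zero the source — replace V1 by a short circuit (node 3 merges into node 0) — and find the resistance seen between A (node 2) and B (node 0).
Reduce the network between node 2 (A) and node 0 (B) by series/parallel combination:
  Rp1 = R1 ‖ R3 (parallel, both between nodes 0 and 1) = 1/(1/6.2 + 1/43000) = 6.199 Ω
  Rs1 = R2 + Rp1 (series, joined only at node 1) = 51000 + 6.199 = 51010 Ω
  Rp2 = R4 ‖ Rs1 (parallel, both between nodes 0 and 2) = 1/(1/150 + 1/51010) = 149.6 Ω
R_th = 149.6 Ω
I_n = V_th/R_th = 0.01466/149.6 = 0.00009801 A, and R_n = R_th = 149.6 Ω

Final answer: I_n = 9.801e-05 A, R_n = 149.6 Ω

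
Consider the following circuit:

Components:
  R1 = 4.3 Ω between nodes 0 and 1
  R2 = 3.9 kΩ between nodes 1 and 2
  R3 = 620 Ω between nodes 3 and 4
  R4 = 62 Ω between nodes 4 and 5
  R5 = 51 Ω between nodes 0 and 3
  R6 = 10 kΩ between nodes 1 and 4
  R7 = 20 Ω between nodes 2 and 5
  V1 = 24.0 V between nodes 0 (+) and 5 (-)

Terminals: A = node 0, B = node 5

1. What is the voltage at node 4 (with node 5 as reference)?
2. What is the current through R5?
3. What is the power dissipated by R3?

Nodal analysis, taking node 5 as the 0 V reference.
Source V1 fixes V_0 = 24 V.
KCL at each unknown node (sum of currents leaving = 0; resistances in Ω):
  Node 1: (V_1 - 24)/4.3 + (V_1 - V_2)/3900 + (V_1 - V_4)/10000 = 0
  Node 2: (V_2 - V_1)/3900 + (V_2 - 0)/20 = 0
  Node 3: (V_3 - V_4)/620 + (V_3 - 24)/51 = 0
  Node 4: (V_4 - V_3)/620 + (V_4 - 0)/62 + (V_4 - V_1)/10000 = 0
Collecting terms (coefficients in siemens):
  0.2329·V_1 - 0.0002564·V_2 - 0.0001·V_4 = 5.581
  0.05026·V_2 - 0.0002564·V_1 = 0
  0.02122·V_3 - 0.001613·V_4 = 0.4706
  0.01784·V_4 - 0.0001·V_1 - 0.001613·V_3 = 0
Solving these 4 simultaneous equations (Gaussian elimination) gives:
  V_1 = 23.96 V, V_2 = 0.1223 V, V_3 = 22.34 V, V_4 = 2.154 V
Part 1:
  Read off the nodal solution: V_4 = 2.154 V
Part 2:
  I_R5 = (V_0 - V_3)/R5 = (24 - 22.34)/51 = 0.03256 A
  Magnitude: I_R5 = 0.03256 A
Part 3:
  I_R3 = (V_3 - V_4)/R3 = (22.34 - 2.154)/620 = 0.03256 A
  P_R3 = I_R3² × R3 = (0.03256)² × 620 = 0.6572 W

Final answers:
1. V_4 = 2.154 V
2. I_R5 = 0.03256 A
3. P_R3 = 0.6572 W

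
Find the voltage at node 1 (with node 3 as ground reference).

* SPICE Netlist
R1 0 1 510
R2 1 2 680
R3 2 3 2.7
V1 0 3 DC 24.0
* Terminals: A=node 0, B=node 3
Nodal analysis, taking node 3 as the 0 V reference.
Source V1 fixes V_0 = 24 V.
KCL at each unknown node (sum of currents leaving = 0; resistances in Ω):
  Node 1: (V_1 - 24)/510 + (V_1 - V_2)/680 = 0
  Node 2: (V_2 - V_1)/680 + (V_2 - 0)/2.7 = 0
Collecting terms (coefficients in siemens):
  0.003431·V_1 - 0.001471·V_2 = 0.04706
  0.3718·V_2 - 0.001471·V_1 = 0
Determinant D = (0.003431)(0.3718) - (-0.001471)(-0.001471) = 0.001274
V_1 = [(0.04706)(0.3718) - (-0.001471)(0)]/D = 13.74 V
V_2 = [(0.003431)(0) - (0.04706)(-0.001471)]/D = 0.05433 V
The requested potential is V_1 = 13.74 V.

Final answer: V_1 = 13.74 V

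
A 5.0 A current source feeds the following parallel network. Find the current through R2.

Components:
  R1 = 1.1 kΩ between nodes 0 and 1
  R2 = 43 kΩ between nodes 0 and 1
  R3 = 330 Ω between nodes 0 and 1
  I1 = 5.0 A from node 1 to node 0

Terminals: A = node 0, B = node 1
All resistors sit directly between nodes 0 and 1, so they are in parallel and share one voltage V; the full source current 5 A splits among them.
1/R_par = 1/1100 + 1/43000 + 1/330 = 0.003963 S  =>  R_par = 252.4 Ω
V = I × R_par = 5 × 252.4 = 1262 V
I_R2 = V/R2 = 1262/43000 = 0.02934 A

Final answer: 0.02934 A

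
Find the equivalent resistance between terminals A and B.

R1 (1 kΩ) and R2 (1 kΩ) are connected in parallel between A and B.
Reduce the network between node 0 (A) and node 1 (B) by series/parallel combination:
  Rp1 = R1 ‖ R2 (parallel, both between nodes 0 and 1) = 1/(1/1000 + 1/1000) = 500 Ω
R_eq = 500 Ω

Final answer: 500 Ω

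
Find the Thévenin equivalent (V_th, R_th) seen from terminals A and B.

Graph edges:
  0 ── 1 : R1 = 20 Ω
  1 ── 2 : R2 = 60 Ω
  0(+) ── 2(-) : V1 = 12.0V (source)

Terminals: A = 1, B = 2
Step 1 — V_th is the open-circuit voltage V_A - V_B (nothing connected across the terminals).
Nodal analysis, taking node 2 as the 0 V reference.
Source V1 fixes V_0 = 12 V.
KCL at each unknown node (sum of currents leaving = 0; resistances in Ω):
  Node 1: (V_1 - 12)/20 + (V_1 - 0)/60 = 0
Collecting terms: 0.06667 × V_1 = 0.6  =>  V_1 = 9 V
V_th = V_1 - V_2 = 9 - 0 = 9 V
Step 2 — R_th: zero the source — replace V1 by a short circuit (node 2 merges into node 0) — and find the resistance seen between A (node 1) and B (node 0).
Reduce the network between node 1 (A) and node 0 (B) by series/parallel combination:
  Rp1 = R1 ‖ R2 (parallel, both between nodes 0 and 1) = 1/(1/20 + 1/60) = 15 Ω
R_th = 15 Ω

Final answer: V_th = 9 V, R_th = 15 Ω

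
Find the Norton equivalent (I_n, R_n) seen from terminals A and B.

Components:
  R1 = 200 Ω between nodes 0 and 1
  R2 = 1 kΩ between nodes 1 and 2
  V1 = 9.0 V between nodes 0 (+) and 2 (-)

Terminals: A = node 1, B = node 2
Find the Thévenin equivalent first; then I_n = V_th/R_th and R_n = R_th.
Step 1 — V_th is the open-circuit voltage V_A - V_B (nothing connected across the terminals).
Nodal analysis, taking node 2 as the 0 V reference.
Source V1 fixes V_0 = 9 V.
KCL at each unknown node (sum of currents leaving = 0; resistances in Ω):
  Node 1: (V_1 - 9)/200 + (V_1 - 0)/1000 = 0
Collecting terms: 0.006 × V_1 = 0.045  =>  V_1 = 7.5 V
V_th = V_1 - V_2 = 7.5 - 0 = 7.5 V
Step 2 — R_th: zero the source — replace V1 by a short circuit (node 2 merges into node 0) — and find the resistance seen between A (node 1) and B (node 0).
Reduce the network between node 1 (A) and node 0 (B) by series/parallel combination:
  Rp1 = R1 ‖ R2 (parallel, both between nodes 0 and 1) = 1/(1/200 + 1/1000) = 166.7 Ω
R_th = 166.7 Ω
I_n = V_th/R_th = 7.5/166.7 = 0.045 A, and R_n = R_th = 166.7 Ω

Final answer: I_n = 0.045 A, R_n = 166.7 Ω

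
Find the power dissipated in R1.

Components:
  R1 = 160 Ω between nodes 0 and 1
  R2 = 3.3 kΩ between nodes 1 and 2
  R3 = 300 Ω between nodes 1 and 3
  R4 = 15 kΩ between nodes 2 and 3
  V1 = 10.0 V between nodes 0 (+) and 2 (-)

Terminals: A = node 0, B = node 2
Nodal analysis, taking node 2 as the 0 V reference.
Source V1 fixes V_0 = 10 V.
KCL at each unknown node (sum of currents leaving = 0; resistances in Ω):
  Node 1: (V_1 - 10)/160 + (V_1 - 0)/3300 + (V_1 - V_3)/300 = 0
  Node 3: (V_3 - V_1)/300 + (V_3 - 0)/15000 = 0
Collecting terms (coefficients in siemens):
  0.009886·V_1 - 0.003333·V_3 = 0.0625
  0.0034·V_3 - 0.003333·V_1 = 0
Determinant D = (0.009886)(0.0034) - (-0.003333)(-0.003333) = 0.0000225
V_1 = [(0.0625)(0.0034) - (-0.003333)(0)]/D = 9.443 V
V_3 = [(0.009886)(0) - (0.0625)(-0.003333)]/D = 9.258 V
I_R1 = (V_0 - V_1)/R1 = (10 - 9.443)/160 = 0.003479 A
P_R1 = I_R1² × R1 = (0.003479)² × 160 = 0.001936 W

Final answer: 0.001936 W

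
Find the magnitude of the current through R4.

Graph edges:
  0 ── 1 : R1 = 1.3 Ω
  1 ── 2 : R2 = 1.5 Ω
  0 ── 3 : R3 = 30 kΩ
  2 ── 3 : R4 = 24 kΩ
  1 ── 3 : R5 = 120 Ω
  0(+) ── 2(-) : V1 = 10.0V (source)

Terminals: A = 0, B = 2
Nodal analysis, taking node 2 as the 0 V reference.
Source V1 fixes V_0 = 10 V.
KCL at each unknown node (sum of currents leaving = 0; resistances in Ω):
  Node 1: (V_1 - 10)/1.3 + (V_1 - 0)/1.5 + (V_1 - V_3)/120 = 0
  Node 3: (V_3 - 10)/30000 + (V_3 - 0)/24000 + (V_3 - V_1)/120 = 0
Collecting terms (coefficients in siemens):
  1.444·V_1 - 0.008333·V_3 = 7.692
  0.008408·V_3 - 0.008333·V_1 = 0.0003333
Determinant D = (1.444)(0.008408) - (-0.008333)(-0.008333) = 0.01207
V_1 = [(7.692)(0.008408) - (-0.008333)(0.0003333)]/D = 5.357 V
V_3 = [(1.444)(0.0003333) - (7.692)(-0.008333)]/D = 5.349 V
I_R4 = (V_2 - V_3)/R4 = (0 - 5.349)/24000 = -0.0002229 A
|I_R4| = 0.0002229 A

Final answer: |I_R4| = 0.0002229 A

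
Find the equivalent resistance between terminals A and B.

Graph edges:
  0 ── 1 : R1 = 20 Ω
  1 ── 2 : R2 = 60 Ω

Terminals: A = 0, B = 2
Reduce the network between node 0 (A) and node 2 (B) by series/parallel combination:
  Rs1 = R1 + R2 (series, joined only at node 1) = 20 + 60 = 80 Ω
R_eq = 80 Ω

Final answer: 80 Ω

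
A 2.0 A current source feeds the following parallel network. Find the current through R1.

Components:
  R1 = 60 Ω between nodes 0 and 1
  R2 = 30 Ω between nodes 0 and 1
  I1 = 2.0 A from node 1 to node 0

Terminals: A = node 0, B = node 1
All resistors sit directly between nodes 0 and 1, so they are in parallel and share one voltage V; the full source current 2 A splits among them.
1/R_par = 1/60 + 1/30 = 0.05 S  =>  R_par = 20 Ω
V = I × R_par = 2 × 20 = 40 V
I_R1 = V/R1 = 40/60 = 0.6667 A

Final answer: 0.6667 A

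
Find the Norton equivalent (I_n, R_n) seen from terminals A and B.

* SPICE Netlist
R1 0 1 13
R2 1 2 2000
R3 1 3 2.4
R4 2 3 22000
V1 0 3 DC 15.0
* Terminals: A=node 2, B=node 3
Find the Thévenin equivalent first; then I_n = V_th/R_th and R_n = R_th.
Step 1 — V_th is the open-circuit voltage V_A - V_B (nothing connected across the terminals).
Nodal analysis, taking node 3 as the 0 V reference.
Source V1 fixes V_0 = 15 V.
KCL at each unknown node (sum of currents leaving = 0; resistances in Ω):
  Node 1: (V_1 - 15)/13 + (V_1 - V_2)/2000 + (V_1 - 0)/2.4 = 0
  Node 2: (V_2 - V_1)/2000 + (V_2 - 0)/22000 = 0
Collecting terms (coefficients in siemens):
  0.4941·V_1 - 0.0005·V_2 = 1.154
  0.0005455·V_2 - 0.0005·V_1 = 0
Determinant D = (0.4941)(0.0005455) - (-0.0005)(-0.0005) = 0.0002693
V_1 = [(1.154)(0.0005455) - (-0.0005)(0)]/D = 2.337 V
V_2 = [(0.4941)(0) - (1.154)(-0.0005)]/D = 2.143 V
V_th = V_2 - V_3 = 2.143 - 0 = 2.143 V
Step 2 — R_th: zero the source — replace V1 by a short circuit (node 3 merges into node 0) — and find the resistance seen between A (node 2) and B (node 0).
Reduce the network between node 2 (A) and node 0 (B) by series/parallel combination:
  Rp1 = R1 ‖ R3 (parallel, both between nodes 0 and 1) = 1/(1/13 + 1/2.4) = 2.026 Ω
  Rs1 = R2 + Rp1 (series, joined only at node 1) = 2000 + 2.026 = 2002 Ω
  Rp2 = R4 ‖ Rs1 (parallel, both between nodes 0 and 2) = 1/(1/22000 + 1/2002) = 1835 Ω
R_th = 1.835 kΩ
I_n = V_th/R_th = 2.143/1835 = 0.001168 A, and R_n = R_th = 1.835 kΩ

Final answer: I_n = 0.001168 A, R_n = 1.835 kΩ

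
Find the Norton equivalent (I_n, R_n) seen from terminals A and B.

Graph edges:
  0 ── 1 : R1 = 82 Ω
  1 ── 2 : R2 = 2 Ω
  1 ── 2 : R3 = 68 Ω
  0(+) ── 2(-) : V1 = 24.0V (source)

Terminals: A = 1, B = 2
Find the Thévenin equivalent first; then I_n = V_th/R_th and R_n = R_th.
Step 1 — V_th is the open-circuit voltage V_A - V_B (nothing connected across the terminals).
Nodal analysis, taking node 2 as the 0 V reference.
Source V1 fixes V_0 = 24 V.
KCL at each unknown node (sum of currents leaving = 0; resistances in Ω):
  Node 1: (V_1 - 24)/82 + (V_1 - 0)/2 + (V_1 - 0)/68 = 0
Collecting terms: 0.5269 × V_1 = 0.2927  =>  V_1 = 0.5555 V
V_th = V_1 - V_2 = 0.5555 - 0 = 0.5555 V
Step 2 — R_th: zero the source — replace V1 by a short circuit (node 2 merges into node 0) — and find the resistance seen between A (node 1) and B (node 0).
Reduce the network between node 1 (A) and node 0 (B) by series/parallel combination:
  Rp1 = R1 ‖ R2 ‖ R3 (parallel, all between nodes 0 and 1) = 1/(1/82 + 1/2 + 1/68) = 1.898 Ω
R_th = 1.898 Ω
I_n = V_th/R_th = 0.5555/1.898 = 0.2927 A, and R_n = R_th = 1.898 Ω

Final answer: I_n = 0.2927 A, R_n = 1.898 Ω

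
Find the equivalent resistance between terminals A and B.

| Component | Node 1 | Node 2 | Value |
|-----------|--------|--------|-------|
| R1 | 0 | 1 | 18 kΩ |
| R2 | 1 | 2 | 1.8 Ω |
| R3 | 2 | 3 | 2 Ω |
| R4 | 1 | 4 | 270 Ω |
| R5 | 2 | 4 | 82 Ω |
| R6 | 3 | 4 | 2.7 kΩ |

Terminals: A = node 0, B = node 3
The network is not a plain series/parallel combination. Inject a 1 A test current into terminal A (node 0) and return it from terminal B (node 3); then R_eq = V_A / (1 A).
Nodal analysis, taking node 3 as the 0 V reference.
Current source I_test pushes 1 A into node 0 and draws it out of node 3.
KCL at each unknown node (sum of currents leaving = 0; resistances in Ω):
  Node 0: (V_0 - V_1)/18000 - 1 = 0
  Node 1: (V_1 - V_0)/18000 + (V_1 - V_2)/1.8 + (V_1 - V_4)/270 = 0
  Node 2: (V_2 - V_1)/1.8 + (V_2 - 0)/2 + (V_2 - V_4)/82 = 0
  Node 4: (V_4 - V_1)/270 + (V_4 - V_2)/82 + (V_4 - 0)/2700 = 0
Collecting terms (coefficients in siemens):
  0.00005556·V_0 - 0.00005556·V_1 = 1
  0.5593·V_1 - 0.00005556·V_0 - 0.5556·V_2 - 0.003704·V_4 = 0
  1.068·V_2 - 0.5556·V_1 - 0.0122·V_4 = 0
  0.01627·V_4 - 0.003704·V_1 - 0.0122·V_2 = 0
Solving these 4 simultaneous equations (Gaussian elimination) gives:
  V_0 = 18000 V, V_1 = 3.789 V, V_2 = 1.998 V, V_4 = 2.36 V
R_eq = V_0 / 1 A = 18000 Ω = 18 kΩ

Final answer: 18 kΩ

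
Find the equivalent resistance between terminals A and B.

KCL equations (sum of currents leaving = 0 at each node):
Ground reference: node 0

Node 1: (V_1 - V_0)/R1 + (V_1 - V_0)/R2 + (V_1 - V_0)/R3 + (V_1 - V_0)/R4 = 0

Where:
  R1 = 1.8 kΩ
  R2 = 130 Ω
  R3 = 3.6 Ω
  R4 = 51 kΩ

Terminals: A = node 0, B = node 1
Reduce the network between node 0 (A) and node 1 (B) by series/parallel combination:
  Rp1 = R1 ‖ R2 ‖ R3 ‖ R4 (parallel, all between nodes 0 and 1) = 1/(1/1800 + 1/130 + 1/3.6 + 1/51000) = 3.496 Ω
R_eq = 3.496 Ω

Final answer: 3.496 Ω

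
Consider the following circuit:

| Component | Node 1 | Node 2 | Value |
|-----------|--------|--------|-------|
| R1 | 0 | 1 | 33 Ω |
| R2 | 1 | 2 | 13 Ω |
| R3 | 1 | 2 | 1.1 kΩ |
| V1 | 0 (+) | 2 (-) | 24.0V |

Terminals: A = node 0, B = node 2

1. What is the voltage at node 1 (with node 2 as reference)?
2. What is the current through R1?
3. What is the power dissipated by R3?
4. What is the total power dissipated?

Nodal analysis, taking node 2 as the 0 V reference.
Source V1 fixes V_0 = 24 V.
KCL at each unknown node (sum of currents leaving = 0; resistances in Ω):
  Node 1: (V_1 - 24)/33 + (V_1 - 0)/13 + (V_1 - 0)/1100 = 0
Collecting terms: 0.1081 × V_1 = 0.7273  =>  V_1 = 6.726 V
Part 1:
  Read off the nodal solution: V_1 = 6.726 V
Part 2:
  I_R1 = (V_0 - V_1)/R1 = (24 - 6.726)/33 = 0.5235 A
  Magnitude: I_R1 = 0.5235 A
Part 3:
  I_R3 = (V_1 - V_2)/R3 = (6.726 - 0)/1100 = 0.006114 A
  P_R3 = I_R3² × R3 = (0.006114)² × 1100 = 0.04112 W
Part 4:
  Power in each resistor, P = (ΔV)²/R:
    P_R1 = (24 - 6.726)²/33 = 9.043 W
    P_R2 = (6.726 - 0)²/13 = 3.48 W
    P_R3 = (6.726 - 0)²/1100 = 0.04112 W
  P_total = P_R1 + P_R2 + P_R3 = 12.56 W

Final answers:
1. V_1 = 6.726 V
2. I_R1 = 0.5235 A
3. P_R3 = 0.04112 W
4. P_total = 12.56 W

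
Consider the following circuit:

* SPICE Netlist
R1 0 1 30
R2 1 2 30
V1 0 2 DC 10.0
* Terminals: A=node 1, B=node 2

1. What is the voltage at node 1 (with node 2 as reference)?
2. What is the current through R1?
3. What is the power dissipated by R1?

Nodal analysis, taking node 2 as the 0 V reference.
Source V1 fixes V_0 = 10 V.
KCL at each unknown node (sum of currents leaving = 0; resistances in Ω):
  Node 1: (V_1 - 10)/30 + (V_1 - 0)/30 = 0
Collecting terms: 0.06667 × V_1 = 0.3333  =>  V_1 = 5 V
Part 1:
  Read off the nodal solution: V_1 = 5 V
Part 2:
  I_R1 = (V_0 - V_1)/R1 = (10 - 5)/30 = 0.1667 A
  Magnitude: I_R1 = 0.1667 A
Part 3:
  I_R1 = (V_0 - V_1)/R1 = (10 - 5)/30 = 0.1667 A
  P_R1 = I_R1² × R1 = (0.1667)² × 30 = 0.8333 W

Final answers:
1. V_1 = 5 V
2. I_R1 = 0.1667 A
3. P_R1 = 0.8333 W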